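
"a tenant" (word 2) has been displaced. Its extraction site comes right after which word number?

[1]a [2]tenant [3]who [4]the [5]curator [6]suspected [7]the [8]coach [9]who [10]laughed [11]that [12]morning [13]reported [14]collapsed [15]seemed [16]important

13

The displaced element is "a tenant" (word 2).
It is linked across 2 clause boundaries (Ø → Ø).
It functions as the subject of "collapsed", so the gap sits immediately after word 13 ("reported").
Base order: The curator suspected the coach who laughed that morning reported a tenant collapsed.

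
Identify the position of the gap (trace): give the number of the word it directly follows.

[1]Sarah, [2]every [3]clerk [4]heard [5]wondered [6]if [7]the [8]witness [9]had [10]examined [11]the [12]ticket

4

The displaced element is "Sarah" (word 1).
It is linked across 1 clause boundary (Ø).
It functions as the subject of "wondered", so the gap sits immediately after word 4 ("heard").
Base order: Every clerk heard Sarah wondered if the witness had examined the ticket.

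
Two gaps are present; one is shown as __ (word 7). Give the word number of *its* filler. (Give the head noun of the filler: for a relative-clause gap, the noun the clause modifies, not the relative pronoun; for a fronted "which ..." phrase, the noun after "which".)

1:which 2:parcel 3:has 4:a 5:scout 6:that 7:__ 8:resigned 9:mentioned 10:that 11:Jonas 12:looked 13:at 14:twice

The marked gap is inside the relative clause, the subject of "resigned".
Its filler is the head noun "scout" (via "that"), at word 5.
(The other dependency links word 2 to a gap after word 13.)

5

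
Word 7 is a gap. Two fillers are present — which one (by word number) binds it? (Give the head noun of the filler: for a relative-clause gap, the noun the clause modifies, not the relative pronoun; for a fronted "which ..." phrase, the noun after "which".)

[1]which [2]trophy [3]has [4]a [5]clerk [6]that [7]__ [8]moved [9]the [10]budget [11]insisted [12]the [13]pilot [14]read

The marked gap is inside the relative clause, the subject of "moved".
Its filler is the head noun "clerk" (via "that"), at word 5.
(The other dependency links word 2 to a gap after word 14.)

5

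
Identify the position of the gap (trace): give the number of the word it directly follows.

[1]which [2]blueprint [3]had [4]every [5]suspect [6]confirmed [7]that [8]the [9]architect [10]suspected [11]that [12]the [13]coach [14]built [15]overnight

The displaced element is "which blueprint" (word 2).
It is linked across 2 clause boundaries (that → that).
It functions as the direct object of "built", so the gap sits immediately after word 14 ("built").
Base order: Every suspect had confirmed that the architect suspected that the coach built which blueprint overnight.

14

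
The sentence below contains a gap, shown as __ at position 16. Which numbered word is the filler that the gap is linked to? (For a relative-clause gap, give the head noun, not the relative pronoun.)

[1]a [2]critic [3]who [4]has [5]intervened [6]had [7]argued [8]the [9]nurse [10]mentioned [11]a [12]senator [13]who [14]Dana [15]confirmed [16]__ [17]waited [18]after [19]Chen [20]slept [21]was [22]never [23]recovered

The gap at 16 is the subject of "waited", inside a relative clause.
The relative pronoun is "who" (word 13); it is bound by the head noun immediately before it.
Its filler is the head noun "senator", at word 12.

12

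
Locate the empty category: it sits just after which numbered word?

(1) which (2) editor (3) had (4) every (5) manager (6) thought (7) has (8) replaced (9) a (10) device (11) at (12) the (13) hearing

6

The displaced element is "which editor" (word 2).
It is linked across 1 clause boundary (Ø).
It functions as the subject of "replaced", so the gap sits immediately after word 6 ("thought").
Base order: Every manager had thought that which editor has replaced a device at the hearing.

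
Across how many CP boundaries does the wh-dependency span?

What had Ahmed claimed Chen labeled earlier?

1

"what" is extracted from the object of "labeled".
Boundaries crossed, outermost first: [Ø] — 1 in total.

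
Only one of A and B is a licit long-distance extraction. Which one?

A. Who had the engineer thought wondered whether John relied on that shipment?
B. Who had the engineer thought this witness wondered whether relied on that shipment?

A

In B, the wh-phrase is extracted from inside a wh-island (introduced by "whether"), which blocks movement.
In A, the extraction path crosses only that-complement boundaries, which are transparent.
So A is grammatical.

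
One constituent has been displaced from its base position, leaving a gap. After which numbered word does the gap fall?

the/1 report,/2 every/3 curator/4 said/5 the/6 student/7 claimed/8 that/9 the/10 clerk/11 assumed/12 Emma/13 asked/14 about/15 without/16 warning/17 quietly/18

15

The displaced element is "the report" (word 2).
It is linked across 3 clause boundaries (Ø → that → Ø).
It functions as the object of the preposition "about" of "asked", so the gap sits immediately after word 15 ("about").
Base order: Every curator said the student claimed that the clerk assumed Emma asked about the report without warning quietly.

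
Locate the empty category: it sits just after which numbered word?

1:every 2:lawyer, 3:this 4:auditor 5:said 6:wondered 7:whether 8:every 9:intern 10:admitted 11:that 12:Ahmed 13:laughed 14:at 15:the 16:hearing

5

The displaced element is "every lawyer" (word 2).
It is linked across 1 clause boundary (Ø).
It functions as the subject of "wondered", so the gap sits immediately after word 5 ("said").
Base order: This auditor said that every lawyer wondered whether every intern admitted that Ahmed laughed at the hearing.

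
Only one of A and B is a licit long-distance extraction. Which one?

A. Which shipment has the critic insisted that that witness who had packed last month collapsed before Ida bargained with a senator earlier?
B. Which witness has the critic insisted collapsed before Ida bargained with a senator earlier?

In A, the wh-phrase is extracted from inside a complex-NP island (relative clause) (introduced by "who"), which blocks movement.
In B, the extraction path crosses only that-complement boundaries, which are transparent.
So B is grammatical.

B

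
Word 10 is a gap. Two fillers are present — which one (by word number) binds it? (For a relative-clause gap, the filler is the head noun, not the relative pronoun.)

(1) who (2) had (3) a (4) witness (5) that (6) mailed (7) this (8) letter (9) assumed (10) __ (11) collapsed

The marked gap is the subject of "collapsed".
Its filler is the fronted wh-phrase "who", at word 1.
(The other dependency links word 4 to a gap after word 5.)

1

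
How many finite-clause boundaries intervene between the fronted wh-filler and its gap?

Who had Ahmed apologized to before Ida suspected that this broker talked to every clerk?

0

"who" originates inside the matrix clause — no clause boundary is crossed.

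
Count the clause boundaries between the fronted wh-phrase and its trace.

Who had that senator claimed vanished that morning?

1

"who" is extracted from the subject of "vanished".
Boundaries crossed, outermost first: [Ø] — 1 in total.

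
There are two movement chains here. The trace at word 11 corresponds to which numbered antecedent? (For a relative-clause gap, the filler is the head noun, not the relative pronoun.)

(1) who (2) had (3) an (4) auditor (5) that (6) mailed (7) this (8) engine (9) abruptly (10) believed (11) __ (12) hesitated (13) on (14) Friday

1

The marked gap is the subject of "hesitated".
Its filler is the fronted wh-phrase "who", at word 1.
(The other dependency links word 4 to a gap after word 5.)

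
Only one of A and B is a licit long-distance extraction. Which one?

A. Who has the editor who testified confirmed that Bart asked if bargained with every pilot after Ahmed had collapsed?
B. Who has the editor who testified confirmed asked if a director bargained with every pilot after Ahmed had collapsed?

In A, the wh-phrase is extracted from inside a wh-island (introduced by "if"), which blocks movement.
In B, the extraction path crosses only that-complement boundaries, which are transparent.
So B is grammatical.

B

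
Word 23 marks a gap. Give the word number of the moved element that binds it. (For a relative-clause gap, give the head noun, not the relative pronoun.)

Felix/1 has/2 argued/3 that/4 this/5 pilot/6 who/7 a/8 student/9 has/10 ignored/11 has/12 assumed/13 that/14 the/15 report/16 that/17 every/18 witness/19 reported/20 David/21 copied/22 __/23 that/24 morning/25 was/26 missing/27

The gap at 23 is the object of "copied", inside a relative clause.
The relative pronoun is "that" (word 17); it is bound by the head noun immediately before it.
Its filler is the head noun "report", at word 16.

16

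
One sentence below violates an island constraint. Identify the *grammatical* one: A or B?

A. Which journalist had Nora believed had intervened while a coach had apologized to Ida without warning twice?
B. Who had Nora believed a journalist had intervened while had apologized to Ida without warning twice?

In B, the wh-phrase is extracted from inside an adjunct island (introduced by "while"), which blocks movement.
In A, the extraction path crosses only that-complement boundaries, which are transparent.
So A is grammatical.

A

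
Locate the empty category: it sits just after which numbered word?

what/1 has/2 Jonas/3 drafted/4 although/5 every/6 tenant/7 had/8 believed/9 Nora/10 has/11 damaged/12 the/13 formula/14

4

The displaced element is "what" (word 1).
It functions as the direct object of "drafted", so the gap sits immediately after word 4 ("drafted").
Base order: Jonas has drafted what although every tenant had believed Nora has damaged the formula.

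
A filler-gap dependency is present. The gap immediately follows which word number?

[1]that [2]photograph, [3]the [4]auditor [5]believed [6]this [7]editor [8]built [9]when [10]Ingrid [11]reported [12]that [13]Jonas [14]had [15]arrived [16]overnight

The displaced element is "that photograph" (word 2).
It is linked across 1 clause boundary (Ø).
It functions as the direct object of "built", so the gap sits immediately after word 8 ("built").
Base order: The auditor believed this editor built that photograph when Ingrid reported that Jonas had arrived overnight.

8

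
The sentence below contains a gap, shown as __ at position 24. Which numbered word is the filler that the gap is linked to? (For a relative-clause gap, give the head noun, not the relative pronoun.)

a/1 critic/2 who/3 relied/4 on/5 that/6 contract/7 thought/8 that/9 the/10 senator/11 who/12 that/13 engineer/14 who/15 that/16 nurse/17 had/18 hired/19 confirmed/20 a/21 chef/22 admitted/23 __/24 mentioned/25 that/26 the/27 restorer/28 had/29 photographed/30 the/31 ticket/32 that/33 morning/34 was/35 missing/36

11

The gap at 24 is the subject of "mentioned", inside a relative clause.
The relative pronoun is "who" (word 12); it is bound by the head noun immediately before it.
Its filler is the head noun "senator", at word 11.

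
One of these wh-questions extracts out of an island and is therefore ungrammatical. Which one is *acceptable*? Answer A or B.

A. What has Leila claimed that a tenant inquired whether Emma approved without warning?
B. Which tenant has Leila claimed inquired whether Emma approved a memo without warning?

B

In A, the wh-phrase is extracted from inside a wh-island (introduced by "whether"), which blocks movement.
In B, the extraction path crosses only that-complement boundaries, which are transparent.
So B is grammatical.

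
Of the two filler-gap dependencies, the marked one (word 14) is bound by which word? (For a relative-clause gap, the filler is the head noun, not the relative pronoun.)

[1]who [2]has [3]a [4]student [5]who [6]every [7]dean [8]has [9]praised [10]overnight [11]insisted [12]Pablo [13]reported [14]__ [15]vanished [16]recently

The marked gap is the subject of "vanished".
Its filler is the fronted wh-phrase "who", at word 1.
(The other dependency links word 4 to a gap after word 9.)

1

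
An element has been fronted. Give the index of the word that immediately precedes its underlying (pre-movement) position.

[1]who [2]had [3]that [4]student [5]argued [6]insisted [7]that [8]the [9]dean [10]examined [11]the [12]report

The displaced element is "who" (word 1).
It is linked across 1 clause boundary (Ø).
It functions as the subject of "insisted", so the gap sits immediately after word 5 ("argued").
Base order: That student had argued that who insisted that the dean examined the report.

5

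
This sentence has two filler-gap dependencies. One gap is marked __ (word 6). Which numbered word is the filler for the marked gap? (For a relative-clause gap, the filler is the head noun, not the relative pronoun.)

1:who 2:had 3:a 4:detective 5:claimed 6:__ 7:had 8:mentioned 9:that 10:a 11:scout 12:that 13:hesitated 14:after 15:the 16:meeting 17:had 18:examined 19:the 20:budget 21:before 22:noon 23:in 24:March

1

The marked gap is the subject of "mentioned".
Its filler is the fronted wh-phrase "who", at word 1.
(The other dependency links word 11 to a gap after word 12.)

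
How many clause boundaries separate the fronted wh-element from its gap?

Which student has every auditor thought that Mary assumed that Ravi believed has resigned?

3

"which student" is extracted from the subject of "resigned".
Boundaries crossed, outermost first: [that], [that], [Ø] — 3 in total.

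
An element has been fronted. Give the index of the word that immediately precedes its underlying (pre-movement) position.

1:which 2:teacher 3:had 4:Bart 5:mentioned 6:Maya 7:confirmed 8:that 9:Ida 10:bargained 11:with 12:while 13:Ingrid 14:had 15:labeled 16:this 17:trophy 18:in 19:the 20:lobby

11

The displaced element is "which teacher" (word 2).
It is linked across 2 clause boundaries (Ø → that).
It functions as the object of the preposition "with" of "bargained", so the gap sits immediately after word 11 ("with").
Base order: Bart had mentioned Maya confirmed that Ida bargained with which teacher while Ingrid had labeled this trophy in the lobby.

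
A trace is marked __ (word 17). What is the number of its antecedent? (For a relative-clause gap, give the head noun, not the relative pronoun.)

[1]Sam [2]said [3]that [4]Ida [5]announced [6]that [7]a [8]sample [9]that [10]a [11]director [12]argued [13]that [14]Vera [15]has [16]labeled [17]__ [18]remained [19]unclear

The gap at 17 is the object of "labeled", inside a relative clause.
The relative pronoun is "that" (word 9); it is bound by the head noun immediately before it.
Its filler is the head noun "sample", at word 8.

8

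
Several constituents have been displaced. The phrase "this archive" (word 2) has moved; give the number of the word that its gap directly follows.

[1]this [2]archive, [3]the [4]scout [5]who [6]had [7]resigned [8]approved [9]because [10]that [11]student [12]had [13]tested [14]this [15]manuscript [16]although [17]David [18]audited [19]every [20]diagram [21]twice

The displaced element is "this archive" (word 2).
It functions as the direct object of "approved", so the gap sits immediately after word 8 ("approved").
Base order: The scout who had resigned approved this archive because that student had tested this manuscript although David audited every diagram twice.

8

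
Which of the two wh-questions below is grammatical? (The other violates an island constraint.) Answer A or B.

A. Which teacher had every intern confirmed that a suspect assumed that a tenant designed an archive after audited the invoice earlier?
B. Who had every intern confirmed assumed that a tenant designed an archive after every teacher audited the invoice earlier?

In A, the wh-phrase is extracted from inside an adjunct island (introduced by "after"), which blocks movement.
In B, the extraction path crosses only that-complement boundaries, which are transparent.
So B is grammatical.

B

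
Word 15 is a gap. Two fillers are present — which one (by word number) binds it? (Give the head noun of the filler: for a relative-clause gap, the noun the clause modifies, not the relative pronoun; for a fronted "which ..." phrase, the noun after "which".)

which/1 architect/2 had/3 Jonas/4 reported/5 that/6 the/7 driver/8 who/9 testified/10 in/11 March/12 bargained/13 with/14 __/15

The marked gap is the object of the preposition "with" of "bargained".
Its filler is the fronted wh-phrase "which architect", at word 2.
(The other dependency links word 8 to a gap after word 9.)

2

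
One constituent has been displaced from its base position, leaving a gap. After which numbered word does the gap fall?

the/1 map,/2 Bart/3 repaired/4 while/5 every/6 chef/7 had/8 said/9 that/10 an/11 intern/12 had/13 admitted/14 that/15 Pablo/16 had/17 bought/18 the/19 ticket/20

4

The displaced element is "the map" (word 2).
It functions as the direct object of "repaired", so the gap sits immediately after word 4 ("repaired").
Base order: Bart repaired the map while every chef had said that an intern had admitted that Pablo had bought the ticket.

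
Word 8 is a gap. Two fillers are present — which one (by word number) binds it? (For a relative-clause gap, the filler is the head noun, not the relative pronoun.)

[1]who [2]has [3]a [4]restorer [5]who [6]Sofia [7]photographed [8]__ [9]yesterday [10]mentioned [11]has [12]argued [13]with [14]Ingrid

The marked gap is inside the relative clause, the direct object of "photographed".
Its filler is the head noun "restorer" (via "who"), at word 4.
(The other dependency links word 1 to a gap after word 10.)

4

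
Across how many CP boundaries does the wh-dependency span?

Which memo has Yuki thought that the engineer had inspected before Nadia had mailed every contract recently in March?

"which memo" is extracted from the object of "inspected".
Boundaries crossed, outermost first: [that] — 1 in total.

1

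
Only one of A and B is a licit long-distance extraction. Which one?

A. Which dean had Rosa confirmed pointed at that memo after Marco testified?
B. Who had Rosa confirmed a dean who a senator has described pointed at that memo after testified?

A

In B, the wh-phrase is extracted from inside an adjunct island (introduced by "after"), which blocks movement.
In A, the extraction path crosses only that-complement boundaries, which are transparent.
So A is grammatical.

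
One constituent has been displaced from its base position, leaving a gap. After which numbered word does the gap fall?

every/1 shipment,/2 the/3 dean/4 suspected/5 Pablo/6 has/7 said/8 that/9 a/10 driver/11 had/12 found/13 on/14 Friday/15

The displaced element is "every shipment" (word 2).
It is linked across 2 clause boundaries (Ø → that).
It functions as the direct object of "found", so the gap sits immediately after word 13 ("found").
Base order: The dean suspected Pablo has said that a driver had found every shipment on Friday.

13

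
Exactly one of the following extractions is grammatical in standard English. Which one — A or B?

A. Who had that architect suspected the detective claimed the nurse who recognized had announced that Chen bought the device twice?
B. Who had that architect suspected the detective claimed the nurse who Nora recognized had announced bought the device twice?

In A, the wh-phrase is extracted from inside a complex-NP island (relative clause) (introduced by "who"), which blocks movement.
In B, the extraction path crosses only that-complement boundaries, which are transparent.
So B is grammatical.

B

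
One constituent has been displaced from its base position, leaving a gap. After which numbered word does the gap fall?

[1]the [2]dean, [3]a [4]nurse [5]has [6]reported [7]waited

6

The displaced element is "the dean" (word 2).
It is linked across 1 clause boundary (Ø).
It functions as the subject of "waited", so the gap sits immediately after word 6 ("reported").
Base order: A nurse has reported the dean waited.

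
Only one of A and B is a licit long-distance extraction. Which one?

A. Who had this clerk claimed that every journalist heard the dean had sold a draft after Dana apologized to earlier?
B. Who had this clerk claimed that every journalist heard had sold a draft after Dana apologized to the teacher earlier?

In A, the wh-phrase is extracted from inside an adjunct island (introduced by "after"), which blocks movement.
In B, the extraction path crosses only that-complement boundaries, which are transparent.
So B is grammatical.

B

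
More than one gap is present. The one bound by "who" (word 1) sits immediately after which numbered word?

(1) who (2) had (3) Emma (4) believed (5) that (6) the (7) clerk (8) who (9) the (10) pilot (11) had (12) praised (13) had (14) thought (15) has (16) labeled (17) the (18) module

The displaced element is "who" (word 1).
It is linked across 2 clause boundaries (that → Ø).
It functions as the subject of "labeled", so the gap sits immediately after word 14 ("thought").
Base order: Emma had believed that the clerk who the pilot had praised had thought who has labeled the module.

14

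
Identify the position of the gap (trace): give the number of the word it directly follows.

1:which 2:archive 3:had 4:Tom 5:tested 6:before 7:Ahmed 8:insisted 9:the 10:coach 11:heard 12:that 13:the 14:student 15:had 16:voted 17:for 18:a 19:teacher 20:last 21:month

5

The displaced element is "which archive" (word 2).
It functions as the direct object of "tested", so the gap sits immediately after word 5 ("tested").
Base order: Tom had tested which archive before Ahmed insisted the coach heard that the student had voted for a teacher last month.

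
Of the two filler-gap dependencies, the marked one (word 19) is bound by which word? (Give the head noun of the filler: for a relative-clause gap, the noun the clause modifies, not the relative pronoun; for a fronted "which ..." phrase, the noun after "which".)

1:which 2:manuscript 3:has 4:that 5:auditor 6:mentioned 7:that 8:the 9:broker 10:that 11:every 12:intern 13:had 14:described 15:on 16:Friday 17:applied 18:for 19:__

The marked gap is the object of the preposition "for" of "applied".
Its filler is the fronted wh-phrase "which manuscript", at word 2.
(The other dependency links word 9 to a gap after word 14.)

2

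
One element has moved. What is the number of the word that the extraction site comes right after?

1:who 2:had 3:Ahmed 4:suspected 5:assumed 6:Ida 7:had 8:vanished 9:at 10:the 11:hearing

4

The displaced element is "who" (word 1).
It is linked across 1 clause boundary (Ø).
It functions as the subject of "assumed", so the gap sits immediately after word 4 ("suspected").
Base order: Ahmed had suspected that who assumed Ida had vanished at the hearing.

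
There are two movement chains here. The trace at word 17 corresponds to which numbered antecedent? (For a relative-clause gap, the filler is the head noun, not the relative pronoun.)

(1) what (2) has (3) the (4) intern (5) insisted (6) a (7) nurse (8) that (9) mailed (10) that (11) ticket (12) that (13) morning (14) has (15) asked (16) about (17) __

The marked gap is the object of the preposition "about" of "asked".
Its filler is the fronted wh-phrase "what", at word 1.
(The other dependency links word 7 to a gap after word 8.)

1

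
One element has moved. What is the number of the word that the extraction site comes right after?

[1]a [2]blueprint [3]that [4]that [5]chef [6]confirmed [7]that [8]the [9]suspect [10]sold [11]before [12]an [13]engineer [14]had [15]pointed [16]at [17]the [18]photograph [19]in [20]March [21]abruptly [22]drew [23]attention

The displaced element is "a blueprint" (word 2).
It is linked across 1 clause boundary (that).
It functions as the direct object of "sold", so the gap sits immediately after word 10 ("sold").
Base order: That chef confirmed that the suspect sold a blueprint before an engineer had pointed at the photograph in March abruptly.

10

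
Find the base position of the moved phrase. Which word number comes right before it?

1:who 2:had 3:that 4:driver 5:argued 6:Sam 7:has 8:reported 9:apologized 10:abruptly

The displaced element is "who" (word 1).
It is linked across 2 clause boundaries (Ø → Ø).
It functions as the subject of "apologized", so the gap sits immediately after word 8 ("reported").
Base order: That driver had argued Sam has reported who apologized abruptly.

8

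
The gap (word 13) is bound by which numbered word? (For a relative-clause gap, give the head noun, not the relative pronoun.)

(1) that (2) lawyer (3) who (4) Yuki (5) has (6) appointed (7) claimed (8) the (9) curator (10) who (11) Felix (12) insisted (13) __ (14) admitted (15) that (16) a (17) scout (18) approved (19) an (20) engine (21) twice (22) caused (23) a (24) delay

The gap at 13 is the subject of "admitted", inside a relative clause.
The relative pronoun is "who" (word 10); it is bound by the head noun immediately before it.
Its filler is the head noun "curator", at word 9.

9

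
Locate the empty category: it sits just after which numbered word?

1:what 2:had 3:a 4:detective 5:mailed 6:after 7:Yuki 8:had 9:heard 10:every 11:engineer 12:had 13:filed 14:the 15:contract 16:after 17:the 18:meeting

5

The displaced element is "what" (word 1).
It functions as the direct object of "mailed", so the gap sits immediately after word 5 ("mailed").
Base order: A detective had mailed what after Yuki had heard every engineer had filed the contract after the meeting.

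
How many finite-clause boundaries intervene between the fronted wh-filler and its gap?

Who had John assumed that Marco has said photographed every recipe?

2

"who" is extracted from the subject of "photographed".
Boundaries crossed, outermost first: [that], [Ø] — 2 in total.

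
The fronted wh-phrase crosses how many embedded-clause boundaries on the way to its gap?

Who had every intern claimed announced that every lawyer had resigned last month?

"who" is extracted from the subject of "announced".
Boundaries crossed, outermost first: [Ø] — 1 in total.

1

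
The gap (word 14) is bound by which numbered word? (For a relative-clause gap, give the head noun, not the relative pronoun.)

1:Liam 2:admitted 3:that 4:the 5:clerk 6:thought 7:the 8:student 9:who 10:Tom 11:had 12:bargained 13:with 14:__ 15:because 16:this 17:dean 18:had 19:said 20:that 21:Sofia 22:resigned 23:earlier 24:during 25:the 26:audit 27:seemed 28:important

8

The gap at 14 is the prepositional object of "bargained", inside a relative clause.
The relative pronoun is "who" (word 9); it is bound by the head noun immediately before it.
Its filler is the head noun "student", at word 8.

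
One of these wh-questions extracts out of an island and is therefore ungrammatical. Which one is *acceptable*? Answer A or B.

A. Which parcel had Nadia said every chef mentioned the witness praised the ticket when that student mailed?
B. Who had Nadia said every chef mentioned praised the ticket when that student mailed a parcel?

B

In A, the wh-phrase is extracted from inside an adjunct island (introduced by "when"), which blocks movement.
In B, the extraction path crosses only that-complement boundaries, which are transparent.
So B is grammatical.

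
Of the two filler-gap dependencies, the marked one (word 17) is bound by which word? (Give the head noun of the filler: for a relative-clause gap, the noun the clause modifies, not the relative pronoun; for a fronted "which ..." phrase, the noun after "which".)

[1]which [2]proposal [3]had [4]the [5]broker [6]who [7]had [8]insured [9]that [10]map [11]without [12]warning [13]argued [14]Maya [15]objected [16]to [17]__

The marked gap is the object of the preposition "to" of "objected".
Its filler is the fronted wh-phrase "which proposal", at word 2.
(The other dependency links word 5 to a gap after word 6.)

2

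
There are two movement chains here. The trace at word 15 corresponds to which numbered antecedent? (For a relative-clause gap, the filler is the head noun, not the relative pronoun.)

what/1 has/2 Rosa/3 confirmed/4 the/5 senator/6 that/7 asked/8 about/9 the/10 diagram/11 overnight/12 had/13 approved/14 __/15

The marked gap is the direct object of "approved".
Its filler is the fronted wh-phrase "what", at word 1.
(The other dependency links word 6 to a gap after word 7.)

1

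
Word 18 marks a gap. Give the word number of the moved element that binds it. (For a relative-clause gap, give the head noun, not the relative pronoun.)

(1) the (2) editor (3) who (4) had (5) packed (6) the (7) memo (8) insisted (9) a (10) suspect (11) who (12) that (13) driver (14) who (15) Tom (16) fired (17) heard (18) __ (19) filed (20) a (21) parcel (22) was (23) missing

10

The gap at 18 is the subject of "filed", inside a relative clause.
The relative pronoun is "who" (word 11); it is bound by the head noun immediately before it.
Its filler is the head noun "suspect", at word 10.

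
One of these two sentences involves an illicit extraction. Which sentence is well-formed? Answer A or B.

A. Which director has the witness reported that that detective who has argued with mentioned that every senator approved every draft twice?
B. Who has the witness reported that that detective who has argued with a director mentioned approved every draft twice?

In A, the wh-phrase is extracted from inside a complex-NP island (relative clause) (introduced by "who"), which blocks movement.
In B, the extraction path crosses only that-complement boundaries, which are transparent.
So B is grammatical.

B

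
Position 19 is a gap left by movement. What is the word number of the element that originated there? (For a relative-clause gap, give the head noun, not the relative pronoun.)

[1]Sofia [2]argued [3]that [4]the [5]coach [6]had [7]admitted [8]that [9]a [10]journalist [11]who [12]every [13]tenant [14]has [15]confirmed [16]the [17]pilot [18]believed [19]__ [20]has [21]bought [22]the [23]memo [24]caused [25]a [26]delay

The gap at 19 is the subject of "bought", inside a relative clause.
The relative pronoun is "who" (word 11); it is bound by the head noun immediately before it.
Its filler is the head noun "journalist", at word 10.

10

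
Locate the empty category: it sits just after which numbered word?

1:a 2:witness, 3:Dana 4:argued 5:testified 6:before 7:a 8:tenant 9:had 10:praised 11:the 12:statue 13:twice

The displaced element is "a witness" (word 2).
It is linked across 1 clause boundary (Ø).
It functions as the subject of "testified", so the gap sits immediately after word 4 ("argued").
Base order: Dana argued that a witness testified before a tenant had praised the statue twice.

4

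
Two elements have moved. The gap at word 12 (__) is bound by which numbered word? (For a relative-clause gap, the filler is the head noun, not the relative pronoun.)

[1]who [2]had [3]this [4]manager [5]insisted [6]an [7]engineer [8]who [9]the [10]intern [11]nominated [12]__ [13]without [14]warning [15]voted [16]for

7

The marked gap is inside the relative clause, the direct object of "nominated".
Its filler is the head noun "engineer" (via "who"), at word 7.
(The other dependency links word 1 to a gap after word 16.)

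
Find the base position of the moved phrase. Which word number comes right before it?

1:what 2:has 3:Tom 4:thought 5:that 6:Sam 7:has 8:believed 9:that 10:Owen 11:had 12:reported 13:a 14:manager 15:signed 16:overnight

15

The displaced element is "what" (word 1).
It is linked across 3 clause boundaries (that → that → Ø).
It functions as the direct object of "signed", so the gap sits immediately after word 15 ("signed").
Base order: Tom has thought that Sam has believed that Owen had reported a manager signed what overnight.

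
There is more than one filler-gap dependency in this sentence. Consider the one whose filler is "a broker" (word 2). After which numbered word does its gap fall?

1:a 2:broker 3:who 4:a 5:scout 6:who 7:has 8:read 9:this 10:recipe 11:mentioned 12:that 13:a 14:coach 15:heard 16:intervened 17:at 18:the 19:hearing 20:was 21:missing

15

The displaced element is "a broker" (word 2).
It is linked across 2 clause boundaries (that → Ø).
It functions as the subject of "intervened", so the gap sits immediately after word 15 ("heard").
Base order: A scout who has read this recipe mentioned that a coach heard a broker intervened at the hearing.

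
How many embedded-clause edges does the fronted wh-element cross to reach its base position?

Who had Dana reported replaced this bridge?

"who" is extracted from the subject of "replaced".
Boundaries crossed, outermost first: [Ø] — 1 in total.

1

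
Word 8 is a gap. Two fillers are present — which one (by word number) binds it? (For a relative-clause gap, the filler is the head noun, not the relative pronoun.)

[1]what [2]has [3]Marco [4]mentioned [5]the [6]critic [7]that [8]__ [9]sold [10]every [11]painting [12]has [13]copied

6

The marked gap is inside the relative clause, the subject of "sold".
Its filler is the head noun "critic" (via "that"), at word 6.
(The other dependency links word 1 to a gap after word 13.)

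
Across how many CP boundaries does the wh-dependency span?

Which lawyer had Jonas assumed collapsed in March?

1

"which lawyer" is extracted from the subject of "collapsed".
Boundaries crossed, outermost first: [Ø] — 1 in total.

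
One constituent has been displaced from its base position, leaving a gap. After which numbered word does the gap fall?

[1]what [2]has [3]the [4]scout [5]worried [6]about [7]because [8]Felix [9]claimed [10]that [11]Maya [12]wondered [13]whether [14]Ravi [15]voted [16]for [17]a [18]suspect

6

The displaced element is "what" (word 1).
It functions as the object of the preposition "about" of "worried", so the gap sits immediately after word 6 ("about").
Base order: The scout has worried about what because Felix claimed that Maya wondered whether Ravi voted for a suspect.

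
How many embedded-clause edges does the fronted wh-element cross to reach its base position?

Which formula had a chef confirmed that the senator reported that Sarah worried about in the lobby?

2

"which formula" is extracted from the PP object of "worried".
Boundaries crossed, outermost first: [that], [that] — 2 in total.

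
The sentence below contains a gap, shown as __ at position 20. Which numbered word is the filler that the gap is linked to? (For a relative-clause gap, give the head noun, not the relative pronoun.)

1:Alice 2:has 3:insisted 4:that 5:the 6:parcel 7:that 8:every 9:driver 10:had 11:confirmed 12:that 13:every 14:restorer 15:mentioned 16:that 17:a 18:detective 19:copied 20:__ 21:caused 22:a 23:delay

6

The gap at 20 is the object of "copied", inside a relative clause.
The relative pronoun is "that" (word 7); it is bound by the head noun immediately before it.
Its filler is the head noun "parcel", at word 6.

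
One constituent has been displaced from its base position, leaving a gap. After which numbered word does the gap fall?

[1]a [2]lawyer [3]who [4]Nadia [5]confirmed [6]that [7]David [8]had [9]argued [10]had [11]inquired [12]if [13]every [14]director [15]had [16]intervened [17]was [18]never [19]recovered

The displaced element is "a lawyer" (word 2).
It is linked across 2 clause boundaries (that → Ø).
It functions as the subject of "inquired", so the gap sits immediately after word 9 ("argued").
Base order: Nadia confirmed that David had argued that a lawyer had inquired if every director had intervened.

9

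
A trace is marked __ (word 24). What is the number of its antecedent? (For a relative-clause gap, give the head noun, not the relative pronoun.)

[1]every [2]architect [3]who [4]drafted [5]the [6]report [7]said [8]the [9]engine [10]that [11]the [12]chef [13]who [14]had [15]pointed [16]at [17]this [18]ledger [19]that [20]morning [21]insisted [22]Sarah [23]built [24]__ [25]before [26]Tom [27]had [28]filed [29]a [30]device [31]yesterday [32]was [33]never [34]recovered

9

The gap at 24 is the object of "built", inside a relative clause.
The relative pronoun is "that" (word 10); it is bound by the head noun immediately before it.
Its filler is the head noun "engine", at word 9.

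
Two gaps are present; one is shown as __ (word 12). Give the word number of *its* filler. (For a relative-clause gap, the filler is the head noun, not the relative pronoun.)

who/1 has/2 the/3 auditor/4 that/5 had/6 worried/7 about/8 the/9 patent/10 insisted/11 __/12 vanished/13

1

The marked gap is the subject of "vanished".
Its filler is the fronted wh-phrase "who", at word 1.
(The other dependency links word 4 to a gap after word 5.)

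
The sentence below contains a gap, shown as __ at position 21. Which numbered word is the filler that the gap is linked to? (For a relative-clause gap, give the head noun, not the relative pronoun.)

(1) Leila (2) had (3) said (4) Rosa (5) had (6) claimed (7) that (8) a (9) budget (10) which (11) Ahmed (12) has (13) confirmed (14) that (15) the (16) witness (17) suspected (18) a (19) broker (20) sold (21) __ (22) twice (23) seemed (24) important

The gap at 21 is the object of "sold", inside a relative clause.
The relative pronoun is "which" (word 10); it is bound by the head noun immediately before it.
Its filler is the head noun "budget", at word 9.

9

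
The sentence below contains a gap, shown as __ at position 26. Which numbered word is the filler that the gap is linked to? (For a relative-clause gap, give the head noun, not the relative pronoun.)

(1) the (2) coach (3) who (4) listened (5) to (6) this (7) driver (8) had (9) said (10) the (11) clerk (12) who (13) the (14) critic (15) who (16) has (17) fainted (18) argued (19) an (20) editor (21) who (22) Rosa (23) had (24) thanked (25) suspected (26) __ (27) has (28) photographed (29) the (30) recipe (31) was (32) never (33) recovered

11

The gap at 26 is the subject of "photographed", inside a relative clause.
The relative pronoun is "who" (word 12); it is bound by the head noun immediately before it.
Its filler is the head noun "clerk", at word 11.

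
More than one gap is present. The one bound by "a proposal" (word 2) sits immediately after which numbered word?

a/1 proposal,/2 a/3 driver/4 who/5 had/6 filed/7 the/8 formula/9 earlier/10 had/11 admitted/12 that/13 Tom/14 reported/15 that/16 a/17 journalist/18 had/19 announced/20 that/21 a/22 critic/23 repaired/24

The displaced element is "a proposal" (word 2).
It is linked across 3 clause boundaries (that → that → that).
It functions as the direct object of "repaired", so the gap sits immediately after word 24 ("repaired").
Base order: A driver who had filed the formula earlier had admitted that Tom reported that a journalist had announced that a critic repaired a proposal.

24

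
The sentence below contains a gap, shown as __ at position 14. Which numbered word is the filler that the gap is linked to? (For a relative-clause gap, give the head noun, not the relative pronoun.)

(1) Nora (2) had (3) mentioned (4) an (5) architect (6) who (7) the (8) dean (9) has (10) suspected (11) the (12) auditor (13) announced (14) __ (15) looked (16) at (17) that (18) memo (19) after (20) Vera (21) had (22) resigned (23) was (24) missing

The gap at 14 is the subject of "looked", inside a relative clause.
The relative pronoun is "who" (word 6); it is bound by the head noun immediately before it.
Its filler is the head noun "architect", at word 5.

5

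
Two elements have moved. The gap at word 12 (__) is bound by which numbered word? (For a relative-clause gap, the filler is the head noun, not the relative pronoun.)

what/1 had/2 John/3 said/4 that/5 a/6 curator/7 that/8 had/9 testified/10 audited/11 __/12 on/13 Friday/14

1

The marked gap is the direct object of "audited".
Its filler is the fronted wh-phrase "what", at word 1.
(The other dependency links word 7 to a gap after word 8.)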